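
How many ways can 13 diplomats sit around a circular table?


Circular arrangements of 13 distinct objects: fix one position to break rotational symmetry.
(n-1)! = 12! = 479001600

479001600


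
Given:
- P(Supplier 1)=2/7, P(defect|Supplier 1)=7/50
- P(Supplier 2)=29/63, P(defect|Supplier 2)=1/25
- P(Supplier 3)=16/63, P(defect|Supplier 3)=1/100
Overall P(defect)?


P(B) = Σ P(B|Aᵢ)×P(Aᵢ)
  7/50×2/7 = 1/25
  1/25×29/63 = 29/1575
  1/100×16/63 = 4/1575
Sum = 32/525

P(defect) = 32/525 ≈ 6.10%


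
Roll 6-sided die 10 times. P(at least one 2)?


P(no 2)^10 = (5/6)^10 = 9765625/60466176
P(≥1) = 1 - 9765625/60466176 = 50700551/60466176

P = 50700551/60466176 ≈ 83.85%


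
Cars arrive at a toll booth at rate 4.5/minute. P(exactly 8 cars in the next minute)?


Poisson(λ=4.5): P(X=8) = e^(-λ)×λ^k/k!
= e^(-4.5) × 4.5^8 / 8!
≈ 0.01110899654 × 168151.253906 / 40320 ≈ 0.046329

P(X=8) ≈ 0.046329 ≈ 4.63%


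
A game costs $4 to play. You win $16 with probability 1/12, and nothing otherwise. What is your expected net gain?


E[gain] = (16-4)×1/12 + (-4)×11/12
= 1 - 11/3 = -8/3

Expected net gain = $-8/3 ≈ $-2.67


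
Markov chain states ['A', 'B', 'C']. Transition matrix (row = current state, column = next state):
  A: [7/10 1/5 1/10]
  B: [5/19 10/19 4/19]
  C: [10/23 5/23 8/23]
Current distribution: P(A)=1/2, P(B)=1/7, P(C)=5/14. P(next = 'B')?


P(next=B) = Σᵢ P(now=i)×P(i→B)
= 1/2×1/5 + 1/7×10/19 + 5/14×5/23
= 1/10 + 10/133 + 25/322 = 3867/15295

P = 3867/15295 ≈ 0.2528


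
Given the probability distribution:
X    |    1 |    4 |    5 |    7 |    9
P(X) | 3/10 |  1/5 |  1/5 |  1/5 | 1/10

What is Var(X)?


E[X] = 22/5
E[X²] = 132/5
Var(X) = E[X²] - (E[X])² = 132/5 - 484/25 = 176/25

Var(X) = 176/25 ≈ 7.0400


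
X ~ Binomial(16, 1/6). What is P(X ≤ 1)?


P(X ≤ 1) = Σ P(X=i) for i=0..1
P(X=0) = 152587890625/2821109907456
P(X=1) = 30517578125/176319369216
Sum = 213623046875/940369969152

P(X ≤ 1) = 213623046875/940369969152 ≈ 22.72%


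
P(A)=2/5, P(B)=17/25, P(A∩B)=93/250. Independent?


P(A)×P(B) = 34/125
P(A∩B) = 93/250
Not equal → NOT independent

No, not independent


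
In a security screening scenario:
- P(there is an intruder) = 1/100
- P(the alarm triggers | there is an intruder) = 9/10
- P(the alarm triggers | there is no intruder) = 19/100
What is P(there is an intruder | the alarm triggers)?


Using Bayes' theorem:
P(A|B) = P(B|A)·P(A) / P(B)

P(the alarm triggers) = 9/10 × 1/100 + 19/100 × 99/100
= 9/1000 + 1881/10000 = 1971/10000

P(there is an intruder|the alarm triggers) = (9/1000) / (1971/10000) = 10/219

P(there is an intruder|the alarm triggers) = 10/219 ≈ 4.57%


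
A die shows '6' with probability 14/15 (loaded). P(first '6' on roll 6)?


Geometric: P(X=6) = (1-p)^(k-1)×p = (1/15)^5×14/15 = 14/11390625

P(X=6) = 14/11390625 ≈ 0.00%


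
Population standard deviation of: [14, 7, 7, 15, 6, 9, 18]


Mean = 76/7
  (14-76/7)²=484/49
  (7-76/7)²=729/49
  (7-76/7)²=729/49
  (15-76/7)²=841/49
  (6-76/7)²=1156/49
  (9-76/7)²=169/49
  (18-76/7)²=2500/49
Σ(x-μ)² = 944/7
σ² = (944/7)/7 = 944/49

σ = √(944/49) ≈ 4.3892


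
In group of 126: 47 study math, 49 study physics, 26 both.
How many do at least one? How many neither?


|A∪B| = 47+49-26 = 70
Neither = 126-70 = 56

At least one: 70; Neither: 56


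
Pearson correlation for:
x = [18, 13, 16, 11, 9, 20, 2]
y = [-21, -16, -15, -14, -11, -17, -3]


n=7, Σx=89, Σy=-97, Σxy=-1425, Σx²=1355, Σy²=1537
r = (7×(-1425) - 89×(-97))/√((7×1355 - 89²)(7×1537 - (-97)²))
= -1342/√(1564×1350) = -1342/√2111400 ≈ -1342/1453.0657 ≈ -0.9236

r ≈ -0.9236


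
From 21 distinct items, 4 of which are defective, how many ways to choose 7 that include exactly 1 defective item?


Choose 1 of the 4 defective items and 6 of the other 17 items:
C(4,1)×C(17,6) = 4×12376 = 49504

49504


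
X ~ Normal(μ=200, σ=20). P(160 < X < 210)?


z₁=(160-200)/20=-2.0, z₂=(210-200)/20=0.5
P = Φ(0.5) - Φ(-2.0) = 0.691462 - 0.022750 = 0.668712 ≈ 0.6687

P(160 < X < 210) ≈ 0.6687


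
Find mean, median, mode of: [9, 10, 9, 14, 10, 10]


Sorted: [9, 9, 10, 10, 10, 14]
Mean = 62/6 = 31/3
Median = 10
Freq: {9: 2, 10: 3, 14: 1}
Mode: [10]

Mean=31/3, Median=10, Mode=10


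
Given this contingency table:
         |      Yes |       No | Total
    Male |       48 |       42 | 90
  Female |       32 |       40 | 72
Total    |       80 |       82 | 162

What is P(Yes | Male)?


P(Yes | Male) = 48/(48+42) = 48/90 = 8/15

P(Yes|Male) = 8/15 ≈ 53.33%


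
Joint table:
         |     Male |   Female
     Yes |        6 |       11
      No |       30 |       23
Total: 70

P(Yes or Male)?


P(Yes∨Male) = P(Yes) + P(Male) - P(Yes∧Male)
= (17 + 36 - 6)/70 = 47/70

P = 47/70 ≈ 67.14%


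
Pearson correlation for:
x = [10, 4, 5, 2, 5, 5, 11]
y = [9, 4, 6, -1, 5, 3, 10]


n=7, Σx=42, Σy=36, Σxy=284, Σx²=316, Σy²=268
r = (7×284 - 42×36)/√((7×316 - 42²)(7×268 - 36²))
= 476/√(448×580) = 476/√259840 ≈ 476/509.7450 ≈ 0.9338

r ≈ 0.9338


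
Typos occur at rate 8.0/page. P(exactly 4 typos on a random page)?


Poisson(λ=8.0): P(X=4) = e^(-λ)×λ^k/k!
= e^(-8.0) × 8.0^4 / 4!
≈ 0.0003354626279 × 4096 / 24 ≈ 0.057252

P(X=4) ≈ 0.057252 ≈ 5.73%


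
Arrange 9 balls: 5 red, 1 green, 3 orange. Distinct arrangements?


9!/(5!×1!×3!) = 504

504


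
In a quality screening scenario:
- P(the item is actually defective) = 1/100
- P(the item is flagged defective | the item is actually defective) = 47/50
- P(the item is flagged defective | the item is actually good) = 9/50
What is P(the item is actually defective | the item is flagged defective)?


Using Bayes' theorem:
P(A|B) = P(B|A)·P(A) / P(B)

P(the item is flagged defective) = 47/50 × 1/100 + 9/50 × 99/100
= 47/5000 + 891/5000 = 469/2500

P(the item is actually defective|the item is flagged defective) = (47/5000) / (469/2500) = 47/938

P(the item is actually defective|the item is flagged defective) = 47/938 ≈ 5.01%


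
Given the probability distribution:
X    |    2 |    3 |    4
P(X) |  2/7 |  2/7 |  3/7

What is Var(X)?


E[X] = 22/7
E[X²] = 74/7
Var(X) = E[X²] - (E[X])² = 74/7 - 484/49 = 34/49

Var(X) = 34/49 ≈ 0.6939


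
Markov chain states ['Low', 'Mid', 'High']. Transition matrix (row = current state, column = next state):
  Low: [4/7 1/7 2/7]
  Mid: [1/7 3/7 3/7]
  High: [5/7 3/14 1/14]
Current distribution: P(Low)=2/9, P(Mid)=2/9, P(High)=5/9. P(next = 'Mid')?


P(next=Mid) = Σᵢ P(now=i)×P(i→Mid)
= 2/9×1/7 + 2/9×3/7 + 5/9×3/14
= 2/63 + 2/21 + 5/42 = 31/126

P = 31/126 ≈ 0.2460


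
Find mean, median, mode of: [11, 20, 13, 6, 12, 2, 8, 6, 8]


Sorted: [2, 6, 6, 8, 8, 11, 12, 13, 20]
Mean = 86/9
Median = 8
Freq: {11: 1, 20: 1, 13: 1, 6: 2, 12: 1, 2: 1, 8: 2}
Mode: [6, 8]

Mean=86/9, Median=8, Mode=[6, 8]


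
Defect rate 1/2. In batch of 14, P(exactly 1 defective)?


Binomial: P(X=1) = C(14,1)×p^1×(1-p)^13
= 14 × 1/2 × 1/8192 = 7/8192

P(X=1) = 7/8192 ≈ 0.09%


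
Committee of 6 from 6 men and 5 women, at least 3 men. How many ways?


Count by #men:
  3M,3W: C(6,3)×C(5,3)=200
  4M,2W: C(6,4)×C(5,2)=150
  5M,1W: C(6,5)×C(5,1)=30
  6M,0W: C(6,6)×C(5,0)=1
Total = 381

381


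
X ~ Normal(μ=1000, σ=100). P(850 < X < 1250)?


z₁=(850-1000)/100=-1.5, z₂=(1250-1000)/100=2.5
P = Φ(2.5) - Φ(-1.5) = 0.993790 - 0.066807 = 0.926983 ≈ 0.9270

P(850 < X < 1250) ≈ 0.9270


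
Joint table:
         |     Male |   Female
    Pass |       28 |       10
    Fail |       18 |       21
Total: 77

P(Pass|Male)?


P(Pass|Male) = 28/(28+18) = 28/46 = 14/23

P = 14/23 ≈ 60.87%


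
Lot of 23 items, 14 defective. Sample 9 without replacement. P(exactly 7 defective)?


Hypergeometric: C(14,7)×C(9,2)/C(23,9)
= 3432×36/817190 = 5616/37145

P(X=7) = 5616/37145 ≈ 15.12%


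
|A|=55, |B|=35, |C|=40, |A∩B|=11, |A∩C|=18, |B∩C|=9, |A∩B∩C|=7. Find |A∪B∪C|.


|A∪B∪C| = 55+35+40-11-18-9+7 = 99

|A∪B∪C| = 99


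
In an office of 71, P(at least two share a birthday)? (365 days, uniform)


P(all different) = Π(365-i)/365 for i=0..70
= 0.000679
P(match) = 1 - 0.000679 = 0.999321

P ≈ 0.9993 ≈ 99.93%


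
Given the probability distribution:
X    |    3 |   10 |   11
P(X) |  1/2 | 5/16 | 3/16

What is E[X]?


E[X] = Σ x·P(X=x)
= (3)×(1/2) + (10)×(5/16) + (11)×(3/16)
= 107/16

E[X] = 107/16


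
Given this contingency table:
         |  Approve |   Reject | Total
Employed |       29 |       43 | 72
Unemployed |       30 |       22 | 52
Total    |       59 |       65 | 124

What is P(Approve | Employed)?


P(Approve | Employed) = 29/(29+43) = 29/72

P(Approve|Employed) = 29/72 ≈ 40.28%


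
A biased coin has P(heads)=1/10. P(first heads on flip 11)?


Geometric: P(X=11) = (1-p)^(k-1)×p = (9/10)^10×1/10 = 3486784401/100000000000

P(X=11) = 3486784401/100000000000 ≈ 3.49%


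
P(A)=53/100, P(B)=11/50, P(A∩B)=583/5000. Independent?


P(A)×P(B) = 583/5000
P(A∩B) = 583/5000
Equal ✓ → Independent

Yes, independent


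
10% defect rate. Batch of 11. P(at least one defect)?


P(all good) = (9/10)^11 = 31381059609/100000000000
P(≥1 defect) = 68618940391/100000000000

P = 68618940391/100000000000 ≈ 68.62%


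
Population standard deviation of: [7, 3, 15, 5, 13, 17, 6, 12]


Mean = 78/8 = 39/4
  (7-39/4)²=121/16
  (3-39/4)²=729/16
  (15-39/4)²=441/16
  (5-39/4)²=361/16
  (13-39/4)²=169/16
  (17-39/4)²=841/16
  (6-39/4)²=225/16
  (12-39/4)²=81/16
Σ(x-μ)² = 371/2
σ² = (371/2)/8 = 371/16

σ = √(371/16) ≈ 4.8153


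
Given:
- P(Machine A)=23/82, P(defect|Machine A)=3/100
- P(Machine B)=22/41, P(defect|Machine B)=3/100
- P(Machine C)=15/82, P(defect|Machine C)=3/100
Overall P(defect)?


P(B) = Σ P(B|Aᵢ)×P(Aᵢ)
  3/100×23/82 = 69/8200
  3/100×22/41 = 33/2050
  3/100×15/82 = 9/1640
Sum = 3/100

P(defect) = 3/100 ≈ 3.00%


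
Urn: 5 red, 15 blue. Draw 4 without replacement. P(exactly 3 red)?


Hypergeometric: C(5,3)×C(15,1)/C(20,4)
= 10×15/4845 = 10/323

P(X=3) = 10/323 ≈ 3.10%


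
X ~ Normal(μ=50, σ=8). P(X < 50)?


z = (50-50)/8 = 0.0
P(Z < 0.0) = 0.5000

P(X < 50) ≈ 0.5000


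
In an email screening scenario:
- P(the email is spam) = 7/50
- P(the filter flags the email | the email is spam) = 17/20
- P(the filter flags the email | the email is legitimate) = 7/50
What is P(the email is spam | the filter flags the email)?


Using Bayes' theorem:
P(A|B) = P(B|A)·P(A) / P(B)

P(the filter flags the email) = 17/20 × 7/50 + 7/50 × 43/50
= 119/1000 + 301/2500 = 1197/5000

P(the email is spam|the filter flags the email) = (119/1000) / (1197/5000) = 85/171

P(the email is spam|the filter flags the email) = 85/171 ≈ 49.71%


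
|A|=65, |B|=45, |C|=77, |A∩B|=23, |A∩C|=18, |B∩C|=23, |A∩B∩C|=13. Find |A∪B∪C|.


|A∪B∪C| = 65+45+77-23-18-23+13 = 136

|A∪B∪C| = 136


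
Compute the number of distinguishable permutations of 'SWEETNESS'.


Letters: 9, freq: {'S': 3, 'W': 1, 'E': 3, 'T': 1, 'N': 1}
9!/(3!×1!×3!×1!×1!) = 362880/36 = 10080

10080


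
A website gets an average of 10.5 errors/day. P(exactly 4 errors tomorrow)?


Poisson(λ=10.5): P(X=4) = e^(-λ)×λ^k/k!
= e^(-10.5) × 10.5^4 / 4!
≈ 2.753644935e-05 × 12155.0625 / 24 ≈ 0.013946

P(X=4) ≈ 0.013946 ≈ 1.39%


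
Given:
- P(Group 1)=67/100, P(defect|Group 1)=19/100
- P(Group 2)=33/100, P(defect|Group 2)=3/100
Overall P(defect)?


P(B) = Σ P(B|Aᵢ)×P(Aᵢ)
  19/100×67/100 = 1273/10000
  3/100×33/100 = 99/10000
Sum = 343/2500

P(defect) = 343/2500 ≈ 13.72%


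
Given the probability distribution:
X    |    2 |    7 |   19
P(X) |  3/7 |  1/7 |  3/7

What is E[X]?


E[X] = Σ x·P(X=x)
= (2)×(3/7) + (7)×(1/7) + (19)×(3/7)
= 10

E[X] = 10


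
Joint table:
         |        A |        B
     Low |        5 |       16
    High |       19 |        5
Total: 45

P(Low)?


P(Low) = (5+16)/45 = 21/45 = 7/15

P(Low) = 7/15 ≈ 46.67%


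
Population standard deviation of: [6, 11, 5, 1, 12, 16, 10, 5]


Mean = 66/8 = 33/4
  (6-33/4)²=81/16
  (11-33/4)²=121/16
  (5-33/4)²=169/16
  (1-33/4)²=841/16
  (12-33/4)²=225/16
  (16-33/4)²=961/16
  (10-33/4)²=49/16
  (5-33/4)²=169/16
Σ(x-μ)² = 327/2
σ² = (327/2)/8 = 327/16

σ = √(327/16) ≈ 4.5208


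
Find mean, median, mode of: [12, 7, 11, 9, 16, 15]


Sorted: [7, 9, 11, 12, 15, 16]
Mean = 70/6 = 35/3
Median = 23/2
Freq: {12: 1, 7: 1, 11: 1, 9: 1, 16: 1, 15: 1}
Mode: No mode

Mean=35/3, Median=23/2, Mode=No mode


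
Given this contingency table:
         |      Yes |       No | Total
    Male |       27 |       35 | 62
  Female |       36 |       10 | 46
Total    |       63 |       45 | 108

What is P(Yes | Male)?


P(Yes | Male) = 27/(27+35) = 27/62

P(Yes|Male) = 27/62 ≈ 43.55%


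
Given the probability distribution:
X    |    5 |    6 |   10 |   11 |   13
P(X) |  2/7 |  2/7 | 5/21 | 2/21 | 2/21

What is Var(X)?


E[X] = 164/21
E[X²] = 482/7
Var(X) = E[X²] - (E[X])² = 482/7 - 26896/441 = 3470/441

Var(X) = 3470/441 ≈ 7.8685


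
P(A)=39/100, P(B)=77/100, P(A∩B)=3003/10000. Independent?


P(A)×P(B) = 3003/10000
P(A∩B) = 3003/10000
Equal ✓ → Independent

Yes, independent


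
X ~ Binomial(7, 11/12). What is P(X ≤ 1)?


P(X ≤ 1) = Σ P(X=i) for i=0..1
P(X=0) = 1/35831808
P(X=1) = 77/35831808
Sum = 13/5971968

P(X ≤ 1) = 13/5971968 ≈ 0.00%


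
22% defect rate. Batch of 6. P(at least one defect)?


P(all good) = (39/50)^6 = 3518743761/15625000000
P(≥1 defect) = 12106256239/15625000000

P = 12106256239/15625000000 ≈ 77.48%


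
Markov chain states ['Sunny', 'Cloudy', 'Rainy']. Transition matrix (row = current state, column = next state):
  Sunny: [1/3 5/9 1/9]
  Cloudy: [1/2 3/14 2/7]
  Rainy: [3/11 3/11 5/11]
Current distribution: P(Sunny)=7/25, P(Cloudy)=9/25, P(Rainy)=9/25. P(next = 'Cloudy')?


P(next=Cloudy) = Σᵢ P(now=i)×P(i→Cloudy)
= 7/25×5/9 + 9/25×3/14 + 9/25×3/11
= 7/45 + 27/350 + 27/275 = 2293/6930

P = 2293/6930 ≈ 0.3309


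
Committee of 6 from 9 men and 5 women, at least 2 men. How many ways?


Count by #men:
  2M,4W: C(9,2)×C(5,4)=180
  3M,3W: C(9,3)×C(5,3)=840
  4M,2W: C(9,4)×C(5,2)=1260
  5M,1W: C(9,5)×C(5,1)=630
  6M,0W: C(9,6)×C(5,0)=84
Total = 2994

2994


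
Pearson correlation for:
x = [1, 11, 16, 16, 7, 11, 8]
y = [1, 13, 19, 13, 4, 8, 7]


n=7, Σx=70, Σy=65, Σxy=828, Σx²=868, Σy²=829
r = (7×828 - 70×65)/√((7×868 - 70²)(7×829 - 65²))
= 1246/√(1176×1578) = 1246/√1855728 ≈ 1246/1362.2511 ≈ 0.9147

r ≈ 0.9147


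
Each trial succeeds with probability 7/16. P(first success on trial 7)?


Geometric: P(X=7) = (1-p)^(k-1)×p = (9/16)^6×7/16 = 3720087/268435456

P(X=7) = 3720087/268435456 ≈ 1.39%


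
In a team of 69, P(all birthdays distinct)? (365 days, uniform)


P(all different) = Π(365-i)/365 for i=0..68
= (365/365)×(364/365)×...×(297/365)
= 0.001036

P ≈ 0.0010 ≈ 0.10%


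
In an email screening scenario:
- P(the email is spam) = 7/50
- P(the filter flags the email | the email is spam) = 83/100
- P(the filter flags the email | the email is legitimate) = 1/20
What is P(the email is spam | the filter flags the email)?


Using Bayes' theorem:
P(A|B) = P(B|A)·P(A) / P(B)

P(the filter flags the email) = 83/100 × 7/50 + 1/20 × 43/50
= 581/5000 + 43/1000 = 199/1250

P(the email is spam|the filter flags the email) = (581/5000) / (199/1250) = 581/796

P(the email is spam|the filter flags the email) = 581/796 ≈ 72.99%


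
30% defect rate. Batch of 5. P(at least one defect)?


P(all good) = (7/10)^5 = 16807/100000
P(≥1 defect) = 83193/100000

P = 83193/100000 ≈ 83.19%


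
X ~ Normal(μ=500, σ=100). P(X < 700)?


z = (700-500)/100 = 2.0
P(Z < 2.0) = 0.9772

P(X < 700) ≈ 0.9772


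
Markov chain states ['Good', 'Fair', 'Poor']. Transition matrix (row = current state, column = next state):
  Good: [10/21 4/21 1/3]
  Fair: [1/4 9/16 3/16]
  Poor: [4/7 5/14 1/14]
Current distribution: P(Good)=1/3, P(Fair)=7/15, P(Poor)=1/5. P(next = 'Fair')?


P(next=Fair) = Σᵢ P(now=i)×P(i→Fair)
= 1/3×4/21 + 7/15×9/16 + 1/5×5/14
= 4/63 + 21/80 + 1/14 = 2003/5040

P = 2003/5040 ≈ 0.3974


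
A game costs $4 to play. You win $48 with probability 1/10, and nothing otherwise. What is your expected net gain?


E[gain] = (48-4)×1/10 + (-4)×9/10
= 22/5 - 18/5 = 4/5

Expected net gain = $4/5 ≈ $0.80


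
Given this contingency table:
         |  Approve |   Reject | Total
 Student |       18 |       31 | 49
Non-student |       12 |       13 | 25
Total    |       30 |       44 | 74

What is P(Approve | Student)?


P(Approve | Student) = 18/(18+31) = 18/49

P(Approve|Student) = 18/49 ≈ 36.73%


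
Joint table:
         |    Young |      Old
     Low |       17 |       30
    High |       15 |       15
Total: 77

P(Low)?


P(Low) = (17+30)/77 = 47/77

P(Low) = 47/77 ≈ 61.04%


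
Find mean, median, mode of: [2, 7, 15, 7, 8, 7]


Sorted: [2, 7, 7, 7, 8, 15]
Mean = 46/6 = 23/3
Median = 7
Freq: {2: 1, 7: 3, 15: 1, 8: 1}
Mode: [7]

Mean=23/3, Median=7, Mode=7


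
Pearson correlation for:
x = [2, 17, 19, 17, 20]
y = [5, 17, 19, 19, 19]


n=5, Σx=75, Σy=79, Σxy=1363, Σx²=1343, Σy²=1397
r = (5×1363 - 75×79)/√((5×1343 - 75²)(5×1397 - 79²))
= 890/√(1090×744) = 890/√810960 ≈ 890/900.5332 ≈ 0.9883

r ≈ 0.9883


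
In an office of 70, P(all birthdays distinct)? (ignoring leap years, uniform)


P(all different) = Π(365-i)/365 for i=0..69
= (365/365)×(364/365)×...×(296/365)
= 0.000840

P ≈ 0.0008 ≈ 0.08%


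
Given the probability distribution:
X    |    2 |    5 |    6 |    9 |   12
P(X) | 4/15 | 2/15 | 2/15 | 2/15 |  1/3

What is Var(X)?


E[X] = 36/5
E[X²] = 68
Var(X) = E[X²] - (E[X])² = 68 - 1296/25 = 404/25

Var(X) = 404/25 ≈ 16.1600


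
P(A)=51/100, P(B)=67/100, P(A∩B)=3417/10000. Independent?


P(A)×P(B) = 3417/10000
P(A∩B) = 3417/10000
Equal ✓ → Independent

Yes, independent


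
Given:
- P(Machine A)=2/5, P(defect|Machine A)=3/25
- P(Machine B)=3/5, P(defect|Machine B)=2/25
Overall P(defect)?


P(B) = Σ P(B|Aᵢ)×P(Aᵢ)
  3/25×2/5 = 6/125
  2/25×3/5 = 6/125
Sum = 12/125

P(defect) = 12/125 ≈ 9.60%


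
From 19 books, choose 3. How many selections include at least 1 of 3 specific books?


Complement: C(19,3) - C(16,3) = 969 - 560 = 409

409


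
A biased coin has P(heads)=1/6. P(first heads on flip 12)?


Geometric: P(X=12) = (1-p)^(k-1)×p = (5/6)^11×1/6 = 48828125/2176782336

P(X=12) = 48828125/2176782336 ≈ 2.24%


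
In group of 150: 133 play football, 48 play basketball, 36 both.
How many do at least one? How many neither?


|A∪B| = 133+48-36 = 145
Neither = 150-145 = 5

At least one: 145; Neither: 5


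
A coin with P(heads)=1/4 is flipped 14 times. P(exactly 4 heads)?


Binomial: P(X=4) = C(14,4)×p^4×(1-p)^10
= 1001 × 1/256 × 59049/1048576 = 59108049/268435456

P(X=4) = 59108049/268435456 ≈ 22.02%


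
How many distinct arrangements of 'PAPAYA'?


Letters: 6, freq: {'P': 2, 'A': 3, 'Y': 1}
6!/(2!×3!×1!) = 720/12 = 60

60


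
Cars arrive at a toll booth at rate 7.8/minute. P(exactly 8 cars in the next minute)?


Poisson(λ=7.8): P(X=8) = e^(-λ)×λ^k/k!
= e^(-7.8) × 7.8^8 / 8!
≈ 0.000409734979 × 13701143.7068 / 40320 ≈ 0.139232

P(X=8) ≈ 0.139232 ≈ 13.92%


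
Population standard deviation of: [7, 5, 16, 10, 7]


Mean = 45/5 = 9
  (7-9)²=4
  (5-9)²=16
  (16-9)²=49
  (10-9)²=1
  (7-9)²=4
Σ(x-μ)² = 74
σ² = 74/5

σ = √(74/5) ≈ 3.8471


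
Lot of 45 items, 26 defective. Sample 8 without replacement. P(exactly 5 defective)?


Hypergeometric: C(26,5)×C(19,3)/C(45,8)
= 65780×969/215553195 = 1564/5289

P(X=5) = 1564/5289 ≈ 29.57%


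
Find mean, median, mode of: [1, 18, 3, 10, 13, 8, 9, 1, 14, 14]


Sorted: [1, 1, 3, 8, 9, 10, 13, 14, 14, 18]
Mean = 91/10
Median = 19/2
Freq: {1: 2, 18: 1, 3: 1, 10: 1, 13: 1, 8: 1, 9: 1, 14: 2}
Mode: [1, 14]

Mean=91/10, Median=19/2, Mode=[1, 14]


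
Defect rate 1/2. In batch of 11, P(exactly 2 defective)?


Binomial: P(X=2) = C(11,2)×p^2×(1-p)^9
= 55 × 1/4 × 1/512 = 55/2048

P(X=2) = 55/2048 ≈ 2.69%


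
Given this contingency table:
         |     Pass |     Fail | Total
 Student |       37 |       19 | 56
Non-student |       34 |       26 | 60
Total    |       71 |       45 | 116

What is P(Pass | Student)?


P(Pass | Student) = 37/(37+19) = 37/56

P(Pass|Student) = 37/56 ≈ 66.07%


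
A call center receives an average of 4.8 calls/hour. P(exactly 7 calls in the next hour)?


Poisson(λ=4.8): P(X=7) = e^(-λ)×λ^k/k!
= e^(-4.8) × 4.8^7 / 7!
≈ 0.008229747049 × 58706.8342272 / 5040 ≈ 0.095862

P(X=7) ≈ 0.095862 ≈ 9.59%


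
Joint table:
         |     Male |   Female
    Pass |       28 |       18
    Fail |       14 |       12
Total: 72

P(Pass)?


P(Pass) = (28+18)/72 = 46/72 = 23/36

P(Pass) = 23/36 ≈ 63.89%


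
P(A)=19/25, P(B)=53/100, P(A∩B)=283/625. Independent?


P(A)×P(B) = 1007/2500
P(A∩B) = 283/625
Not equal → NOT independent

No, not independent


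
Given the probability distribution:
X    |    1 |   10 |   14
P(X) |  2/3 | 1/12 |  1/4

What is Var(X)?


E[X] = 5
E[X²] = 58
Var(X) = E[X²] - (E[X])² = 58 - 25 = 33

Var(X) = 33 ≈ 33.0000


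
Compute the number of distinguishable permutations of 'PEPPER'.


Letters: 6, freq: {'P': 3, 'E': 2, 'R': 1}
6!/(3!×2!×1!) = 720/12 = 60

60


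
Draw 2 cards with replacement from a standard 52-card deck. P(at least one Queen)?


P(not a Queen) = 48/52 = 12/13
P(none in 2 draws) = (12/13)^2 = 144/169
P(≥1 Queen) = 1 - 144/169 = 25/169

P = 25/169 ≈ 14.79%


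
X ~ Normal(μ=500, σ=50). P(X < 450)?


z = (450-500)/50 = -1.0
P(Z < -1.0) = 0.1587

P(X < 450) ≈ 0.1587


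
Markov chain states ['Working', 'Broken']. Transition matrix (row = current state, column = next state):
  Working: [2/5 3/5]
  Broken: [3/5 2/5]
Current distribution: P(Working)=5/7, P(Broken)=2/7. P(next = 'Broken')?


P(next=Broken) = Σᵢ P(now=i)×P(i→Broken)
= 5/7×3/5 + 2/7×2/5
= 3/7 + 4/35 = 19/35

P = 19/35 ≈ 0.5429


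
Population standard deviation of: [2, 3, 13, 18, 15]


Mean = 51/5
  (2-51/5)²=1681/25
  (3-51/5)²=1296/25
  (13-51/5)²=196/25
  (18-51/5)²=1521/25
  (15-51/5)²=576/25
Σ(x-μ)² = 1054/5
σ² = (1054/5)/5 = 1054/25

σ = √(1054/25) ≈ 6.4931


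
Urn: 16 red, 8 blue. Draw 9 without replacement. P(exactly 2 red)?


Hypergeometric: C(16,2)×C(8,7)/C(24,9)
= 120×8/1307504 = 60/81719

P(X=2) = 60/81719 ≈ 0.07%


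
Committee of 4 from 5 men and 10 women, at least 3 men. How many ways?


Count by #men:
  3M,1W: C(5,3)×C(10,1)=100
  4M,0W: C(5,4)×C(10,0)=5
Total = 105

105


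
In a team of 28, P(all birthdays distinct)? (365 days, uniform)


P(all different) = Π(365-i)/365 for i=0..27
= (365/365)×(364/365)×...×(338/365)
= 0.345539

P ≈ 0.3455 ≈ 34.55%


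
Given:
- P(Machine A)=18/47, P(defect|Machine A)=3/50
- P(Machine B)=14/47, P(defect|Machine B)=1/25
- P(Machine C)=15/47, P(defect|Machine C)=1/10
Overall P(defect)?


P(B) = Σ P(B|Aᵢ)×P(Aᵢ)
  3/50×18/47 = 27/1175
  1/25×14/47 = 14/1175
  1/10×15/47 = 3/94
Sum = 157/2350

P(defect) = 157/2350 ≈ 6.68%


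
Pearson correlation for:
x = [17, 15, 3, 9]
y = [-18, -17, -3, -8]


n=4, Σx=44, Σy=-46, Σxy=-642, Σx²=604, Σy²=686
r = (4×(-642) - 44×(-46))/√((4×604 - 44²)(4×686 - (-46)²))
= -544/√(480×628) = -544/√301440 ≈ -544/549.0355 ≈ -0.9908

r ≈ -0.9908


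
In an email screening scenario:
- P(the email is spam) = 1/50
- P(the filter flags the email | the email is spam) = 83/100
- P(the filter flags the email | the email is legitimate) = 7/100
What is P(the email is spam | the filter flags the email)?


Using Bayes' theorem:
P(A|B) = P(B|A)·P(A) / P(B)

P(the filter flags the email) = 83/100 × 1/50 + 7/100 × 49/50
= 83/5000 + 343/5000 = 213/2500

P(the email is spam|the filter flags the email) = (83/5000) / (213/2500) = 83/426

P(the email is spam|the filter flags the email) = 83/426 ≈ 19.48%


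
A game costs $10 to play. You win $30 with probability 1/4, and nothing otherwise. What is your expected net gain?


E[gain] = (30-10)×1/4 + (-10)×3/4
= 5 - 15/2 = -5/2

Expected net gain = $-5/2 ≈ $-2.50


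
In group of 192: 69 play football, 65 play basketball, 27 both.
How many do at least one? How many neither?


|A∪B| = 69+65-27 = 107
Neither = 192-107 = 85

At least one: 107; Neither: 85


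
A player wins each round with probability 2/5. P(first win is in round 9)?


Geometric: P(X=9) = (1-p)^(k-1)×p = (3/5)^8×2/5 = 13122/1953125

P(X=9) = 13122/1953125 ≈ 0.67%


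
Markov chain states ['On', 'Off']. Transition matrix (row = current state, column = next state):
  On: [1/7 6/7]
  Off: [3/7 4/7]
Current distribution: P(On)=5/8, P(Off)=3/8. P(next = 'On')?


P(next=On) = Σᵢ P(now=i)×P(i→On)
= 5/8×1/7 + 3/8×3/7
= 5/56 + 9/56 = 1/4

P = 1/4 ≈ 0.2500


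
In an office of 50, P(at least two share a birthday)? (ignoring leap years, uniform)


P(all different) = Π(365-i)/365 for i=0..49
= 0.029626
P(match) = 1 - 0.029626 = 0.970374

P ≈ 0.9704 ≈ 97.04%


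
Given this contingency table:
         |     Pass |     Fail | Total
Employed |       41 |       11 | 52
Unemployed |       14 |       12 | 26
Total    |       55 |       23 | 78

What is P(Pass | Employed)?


P(Pass | Employed) = 41/(41+11) = 41/52

P(Pass|Employed) = 41/52 ≈ 78.85%


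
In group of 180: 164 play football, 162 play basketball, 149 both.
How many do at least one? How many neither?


|A∪B| = 164+162-149 = 177
Neither = 180-177 = 3

At least one: 177; Neither: 3


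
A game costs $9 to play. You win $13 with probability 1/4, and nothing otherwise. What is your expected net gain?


E[gain] = (13-9)×1/4 + (-9)×3/4
= 1 - 27/4 = -23/4

Expected net gain = $-23/4 ≈ $-5.75


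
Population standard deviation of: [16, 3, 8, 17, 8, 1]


Mean = 53/6
  (16-53/6)²=1849/36
  (3-53/6)²=1225/36
  (8-53/6)²=25/36
  (17-53/6)²=2401/36
  (8-53/6)²=25/36
  (1-53/6)²=2209/36
Σ(x-μ)² = 1289/6
σ² = (1289/6)/6 = 1289/36

σ = √(1289/36) ≈ 5.9838


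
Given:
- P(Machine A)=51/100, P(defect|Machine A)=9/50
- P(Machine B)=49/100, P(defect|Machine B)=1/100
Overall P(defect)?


P(B) = Σ P(B|Aᵢ)×P(Aᵢ)
  9/50×51/100 = 459/5000
  1/100×49/100 = 49/10000
Sum = 967/10000

P(defect) = 967/10000 ≈ 9.67%


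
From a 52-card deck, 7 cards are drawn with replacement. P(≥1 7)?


P(not a 7) = 48/52 = 12/13
P(none in 7 draws) = (12/13)^7 = 35831808/62748517
P(≥1 7) = 1 - 35831808/62748517 = 26916709/62748517

P = 26916709/62748517 ≈ 42.90%


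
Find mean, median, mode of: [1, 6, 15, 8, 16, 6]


Sorted: [1, 6, 6, 8, 15, 16]
Mean = 52/6 = 26/3
Median = 7
Freq: {1: 1, 6: 2, 15: 1, 8: 1, 16: 1}
Mode: [6]

Mean=26/3, Median=7, Mode=6


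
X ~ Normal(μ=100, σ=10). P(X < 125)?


z = (125-100)/10 = 2.5
P(Z < 2.5) = 0.9938

P(X < 125) ≈ 0.9938


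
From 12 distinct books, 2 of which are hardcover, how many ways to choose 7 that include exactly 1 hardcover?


Choose 1 of the 2 hardcovers and 6 of the other 10 books:
C(2,1)×C(10,6) = 2×210 = 420

420


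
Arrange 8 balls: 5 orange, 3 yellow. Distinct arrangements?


8!/(5!×3!) = 56

56


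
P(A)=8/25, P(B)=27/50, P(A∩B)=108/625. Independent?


P(A)×P(B) = 108/625
P(A∩B) = 108/625
Equal ✓ → Independent

Yes, independent


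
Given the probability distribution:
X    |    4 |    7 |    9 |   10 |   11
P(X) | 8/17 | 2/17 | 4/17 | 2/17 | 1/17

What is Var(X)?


E[X] = 113/17
E[X²] = 871/17
Var(X) = E[X²] - (E[X])² = 871/17 - 12769/289 = 2038/289

Var(X) = 2038/289 ≈ 7.0519


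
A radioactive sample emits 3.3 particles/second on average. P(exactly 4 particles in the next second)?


Poisson(λ=3.3): P(X=4) = e^(-λ)×λ^k/k!
= e^(-3.3) × 3.3^4 / 4!
≈ 0.0368831674 × 118.5921 / 24 ≈ 0.182252

P(X=4) ≈ 0.182252 ≈ 18.23%


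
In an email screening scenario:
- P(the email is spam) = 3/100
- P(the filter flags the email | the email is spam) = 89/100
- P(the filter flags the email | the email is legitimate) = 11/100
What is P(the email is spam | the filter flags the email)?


Using Bayes' theorem:
P(A|B) = P(B|A)·P(A) / P(B)

P(the filter flags the email) = 89/100 × 3/100 + 11/100 × 97/100
= 267/10000 + 1067/10000 = 667/5000

P(the email is spam|the filter flags the email) = (267/10000) / (667/5000) = 267/1334

P(the email is spam|the filter flags the email) = 267/1334 ≈ 20.01%


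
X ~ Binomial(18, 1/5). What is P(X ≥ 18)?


P(X ≥ 18) = Σ P(X=i) for i=18..18
P(X=18) = 1/3814697265625
Sum = 1/3814697265625

P(X ≥ 18) = 1/3814697265625 ≈ 0.00%


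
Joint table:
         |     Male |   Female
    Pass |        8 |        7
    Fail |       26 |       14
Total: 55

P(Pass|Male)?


P(Pass|Male) = 8/(8+26) = 8/34 = 4/17

P = 4/17 ≈ 23.53%


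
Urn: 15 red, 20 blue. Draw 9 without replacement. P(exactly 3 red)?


Hypergeometric: C(15,3)×C(20,6)/C(35,9)
= 455×38760/70607460 = 2470/9889

P(X=3) = 2470/9889 ≈ 24.98%


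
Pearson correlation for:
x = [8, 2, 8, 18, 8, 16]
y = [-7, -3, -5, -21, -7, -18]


n=6, Σx=60, Σy=-61, Σxy=-824, Σx²=776, Σy²=897
r = (6×(-824) - 60×(-61))/√((6×776 - 60²)(6×897 - (-61)²))
= -1284/√(1056×1661) = -1284/√1754016 ≈ -1284/1324.3927 ≈ -0.9695

r ≈ -0.9695


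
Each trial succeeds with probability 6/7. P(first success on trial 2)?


Geometric: P(X=2) = (1-p)^(k-1)×p = (1/7)^1×6/7 = 6/49

P(X=2) = 6/49 ≈ 12.24%


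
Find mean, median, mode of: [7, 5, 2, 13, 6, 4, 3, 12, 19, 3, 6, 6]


Sorted: [2, 3, 3, 4, 5, 6, 6, 6, 7, 12, 13, 19]
Mean = 86/12 = 43/6
Median = 6
Freq: {7: 1, 5: 1, 2: 1, 13: 1, 6: 3, 4: 1, 3: 2, 12: 1, 19: 1}
Mode: [6]

Mean=43/6, Median=6, Mode=6


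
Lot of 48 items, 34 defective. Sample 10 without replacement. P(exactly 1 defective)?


Hypergeometric: C(34,1)×C(14,9)/C(48,10)
= 34×2002/6540715896 = 119/11434818

P(X=1) = 119/11434818 ≈ 0.00%


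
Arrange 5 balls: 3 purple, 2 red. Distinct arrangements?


5!/(3!×2!) = 10

10


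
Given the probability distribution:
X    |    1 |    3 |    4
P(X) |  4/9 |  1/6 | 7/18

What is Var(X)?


E[X] = 5/2
E[X²] = 49/6
Var(X) = E[X²] - (E[X])² = 49/6 - 25/4 = 23/12

Var(X) = 23/12 ≈ 1.9167


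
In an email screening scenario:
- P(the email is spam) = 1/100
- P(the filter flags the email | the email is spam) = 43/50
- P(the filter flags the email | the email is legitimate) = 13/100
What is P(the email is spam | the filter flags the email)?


Using Bayes' theorem:
P(A|B) = P(B|A)·P(A) / P(B)

P(the filter flags the email) = 43/50 × 1/100 + 13/100 × 99/100
= 43/5000 + 1287/10000 = 1373/10000

P(the email is spam|the filter flags the email) = (43/5000) / (1373/10000) = 86/1373

P(the email is spam|the filter flags the email) = 86/1373 ≈ 6.26%


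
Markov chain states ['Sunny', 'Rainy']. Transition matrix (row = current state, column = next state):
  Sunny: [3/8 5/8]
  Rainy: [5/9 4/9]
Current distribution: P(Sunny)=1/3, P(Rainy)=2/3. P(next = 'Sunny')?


P(next=Sunny) = Σᵢ P(now=i)×P(i→Sunny)
= 1/3×3/8 + 2/3×5/9
= 1/8 + 10/27 = 107/216

P = 107/216 ≈ 0.4954


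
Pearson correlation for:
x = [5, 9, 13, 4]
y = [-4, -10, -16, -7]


n=4, Σx=31, Σy=-37, Σxy=-346, Σx²=291, Σy²=421
r = (4×(-346) - 31×(-37))/√((4×291 - 31²)(4×421 - (-37)²))
= -237/√(203×315) = -237/√63945 ≈ -237/252.8735 ≈ -0.9372

r ≈ -0.9372


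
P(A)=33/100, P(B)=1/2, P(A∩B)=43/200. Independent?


P(A)×P(B) = 33/200
P(A∩B) = 43/200
Not equal → NOT independent

No, not independent


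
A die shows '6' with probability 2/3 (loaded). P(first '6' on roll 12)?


Geometric: P(X=12) = (1-p)^(k-1)×p = (1/3)^11×2/3 = 2/531441

P(X=12) = 2/531441 ≈ 0.00%


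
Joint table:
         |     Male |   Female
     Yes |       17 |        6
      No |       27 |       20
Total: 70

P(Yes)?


P(Yes) = (17+6)/70 = 23/70

P(Yes) = 23/70 ≈ 32.86%


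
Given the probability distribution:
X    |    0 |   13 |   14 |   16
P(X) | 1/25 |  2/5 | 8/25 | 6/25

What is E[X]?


E[X] = Σ x·P(X=x)
= (0)×(1/25) + (13)×(2/5) + (14)×(8/25) + (16)×(6/25)
= 338/25

E[X] = 338/25


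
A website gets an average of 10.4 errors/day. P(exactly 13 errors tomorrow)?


Poisson(λ=10.4): P(X=13) = e^(-λ)×λ^k/k!
= e^(-10.4) × 10.4^13 / 13!
≈ 3.043248301e-05 × 1.66507350731e+13 / 6227020800 ≈ 0.081375

P(X=13) ≈ 0.081375 ≈ 8.14%


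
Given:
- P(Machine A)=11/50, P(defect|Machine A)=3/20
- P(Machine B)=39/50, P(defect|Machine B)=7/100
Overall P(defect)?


P(B) = Σ P(B|Aᵢ)×P(Aᵢ)
  3/20×11/50 = 33/1000
  7/100×39/50 = 273/5000
Sum = 219/2500

P(defect) = 219/2500 ≈ 8.76%


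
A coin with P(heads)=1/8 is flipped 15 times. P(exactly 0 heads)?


Binomial: P(X=0) = C(15,0)×p^0×(1-p)^15
= 1 × 1 × 4747561509943/35184372088832 = 4747561509943/35184372088832

P(X=0) = 4747561509943/35184372088832 ≈ 13.49%


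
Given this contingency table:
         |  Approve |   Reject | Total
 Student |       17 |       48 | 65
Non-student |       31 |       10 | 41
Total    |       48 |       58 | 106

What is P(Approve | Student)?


P(Approve | Student) = 17/(17+48) = 17/65

P(Approve|Student) = 17/65 ≈ 26.15%


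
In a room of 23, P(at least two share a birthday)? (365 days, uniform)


P(all different) = Π(365-i)/365 for i=0..22
= 0.492703
P(match) = 1 - 0.492703 = 0.507297

P ≈ 0.5073 ≈ 50.73%


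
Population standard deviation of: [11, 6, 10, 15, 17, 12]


Mean = 71/6
  (11-71/6)²=25/36
  (6-71/6)²=1225/36
  (10-71/6)²=121/36
  (15-71/6)²=361/36
  (17-71/6)²=961/36
  (12-71/6)²=1/36
Σ(x-μ)² = 449/6
σ² = (449/6)/6 = 449/36

σ = √(449/36) ≈ 3.5316


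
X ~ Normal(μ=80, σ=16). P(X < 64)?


z = (64-80)/16 = -1.0
P(Z < -1.0) = 0.1587

P(X < 64) ≈ 0.1587


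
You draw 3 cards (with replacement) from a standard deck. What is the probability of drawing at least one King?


P(not a King) = 48/52 = 12/13
P(none in 3 draws) = (12/13)^3 = 1728/2197
P(≥1 King) = 1 - 1728/2197 = 469/2197

P = 469/2197 ≈ 21.35%


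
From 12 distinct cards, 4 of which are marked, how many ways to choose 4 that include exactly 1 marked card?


Choose 1 of the 4 marked cards and 3 of the other 8 cards:
C(4,1)×C(8,3) = 4×56 = 224

224


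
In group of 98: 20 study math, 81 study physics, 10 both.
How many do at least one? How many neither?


|A∪B| = 20+81-10 = 91
Neither = 98-91 = 7

At least one: 91; Neither: 7


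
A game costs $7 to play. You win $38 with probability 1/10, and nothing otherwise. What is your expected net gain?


E[gain] = (38-7)×1/10 + (-7)×9/10
= 31/10 - 63/10 = -16/5

Expected net gain = $-16/5 ≈ $-3.20


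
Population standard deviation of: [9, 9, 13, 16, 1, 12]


Mean = 60/6 = 10
  (9-10)²=1
  (9-10)²=1
  (13-10)²=9
  (16-10)²=36
  (1-10)²=81
  (12-10)²=4
Σ(x-μ)² = 132
σ² = 132/6 = 22

σ = √(22) ≈ 4.6904


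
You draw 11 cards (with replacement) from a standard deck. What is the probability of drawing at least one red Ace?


P(not a red Ace) = 50/52 = 25/26
P(none in 11 draws) = (25/26)^11 = 2384185791015625/3670344486987776
P(≥1 red Ace) = 1 - 2384185791015625/3670344486987776 = 1286158695972151/3670344486987776

P = 1286158695972151/3670344486987776 ≈ 35.04%


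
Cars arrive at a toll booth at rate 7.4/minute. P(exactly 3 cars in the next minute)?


Poisson(λ=7.4): P(X=3) = e^(-λ)×λ^k/k!
= e^(-7.4) × 7.4^3 / 3!
≈ 0.0006112527611 × 405.224 / 6 ≈ 0.041282

P(X=3) ≈ 0.041282 ≈ 4.13%


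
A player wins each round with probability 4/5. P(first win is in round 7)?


Geometric: P(X=7) = (1-p)^(k-1)×p = (1/5)^6×4/5 = 4/78125

P(X=7) = 4/78125 ≈ 0.01%


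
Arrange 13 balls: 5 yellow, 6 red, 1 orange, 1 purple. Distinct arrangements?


13!/(5!×6!×1!×1!) = 72072

72072


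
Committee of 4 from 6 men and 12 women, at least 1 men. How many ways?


Count by #men:
  1M,3W: C(6,1)×C(12,3)=1320
  2M,2W: C(6,2)×C(12,2)=990
  3M,1W: C(6,3)×C(12,1)=240
  4M,0W: C(6,4)×C(12,0)=15
Total = 2565

2565


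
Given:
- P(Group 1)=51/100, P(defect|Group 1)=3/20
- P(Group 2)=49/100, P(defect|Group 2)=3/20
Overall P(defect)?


P(B) = Σ P(B|Aᵢ)×P(Aᵢ)
  3/20×51/100 = 153/2000
  3/20×49/100 = 147/2000
Sum = 3/20

P(defect) = 3/20 ≈ 15.00%


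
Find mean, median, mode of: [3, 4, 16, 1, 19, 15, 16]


Sorted: [1, 3, 4, 15, 16, 16, 19]
Mean = 74/7
Median = 15
Freq: {3: 1, 4: 1, 16: 2, 1: 1, 19: 1, 15: 1}
Mode: [16]

Mean=74/7, Median=15, Mode=16


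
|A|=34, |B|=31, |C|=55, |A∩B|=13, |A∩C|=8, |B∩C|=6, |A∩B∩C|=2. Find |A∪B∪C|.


|A∪B∪C| = 34+31+55-13-8-6+2 = 95

|A∪B∪C| = 95


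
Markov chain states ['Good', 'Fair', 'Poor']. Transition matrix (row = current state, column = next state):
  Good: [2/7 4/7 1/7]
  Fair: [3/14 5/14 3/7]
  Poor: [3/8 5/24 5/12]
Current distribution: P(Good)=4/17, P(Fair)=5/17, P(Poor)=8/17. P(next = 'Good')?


P(next=Good) = Σᵢ P(now=i)×P(i→Good)
= 4/17×2/7 + 5/17×3/14 + 8/17×3/8
= 8/119 + 15/238 + 3/17 = 73/238

P = 73/238 ≈ 0.3067


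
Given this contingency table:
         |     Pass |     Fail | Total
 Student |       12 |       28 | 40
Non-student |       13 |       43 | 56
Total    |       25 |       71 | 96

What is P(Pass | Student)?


P(Pass | Student) = 12/(12+28) = 12/40 = 3/10

P(Pass|Student) = 3/10 ≈ 30.00%


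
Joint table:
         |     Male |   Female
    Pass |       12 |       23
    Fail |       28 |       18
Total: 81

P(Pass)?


P(Pass) = (12+23)/81 = 35/81

P(Pass) = 35/81 ≈ 43.21%


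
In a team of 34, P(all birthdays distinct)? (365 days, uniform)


P(all different) = Π(365-i)/365 for i=0..33
= (365/365)×(364/365)×...×(332/365)
= 0.204683

P ≈ 0.2047 ≈ 20.47%


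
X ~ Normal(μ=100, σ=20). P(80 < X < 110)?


z₁=(80-100)/20=-1.0, z₂=(110-100)/20=0.5
P = Φ(0.5) - Φ(-1.0) = 0.691462 - 0.158655 = 0.532807 ≈ 0.5328

P(80 < X < 110) ≈ 0.5328


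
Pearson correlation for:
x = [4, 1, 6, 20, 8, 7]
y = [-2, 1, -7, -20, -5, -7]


n=6, Σx=46, Σy=-40, Σxy=-538, Σx²=566, Σy²=528
r = (6×(-538) - 46×(-40))/√((6×566 - 46²)(6×528 - (-40)²))
= -1388/√(1280×1568) = -1388/√2007040 ≈ -1388/1416.7004 ≈ -0.9797

r ≈ -0.9797


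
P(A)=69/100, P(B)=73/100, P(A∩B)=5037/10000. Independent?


P(A)×P(B) = 5037/10000
P(A∩B) = 5037/10000
Equal ✓ → Independent

Yes, independent


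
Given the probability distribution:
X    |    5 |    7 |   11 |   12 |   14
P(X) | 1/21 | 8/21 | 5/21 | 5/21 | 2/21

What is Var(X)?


E[X] = 68/7
E[X²] = 2134/21
Var(X) = E[X²] - (E[X])² = 2134/21 - 4624/49 = 1066/147

Var(X) = 1066/147 ≈ 7.2517


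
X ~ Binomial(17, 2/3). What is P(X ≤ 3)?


P(X ≤ 3) = Σ P(X=i) for i=0..3
P(X=0) = 1/129140163
P(X=1) = 34/129140163
P(X=2) = 544/129140163
P(X=3) = 5440/129140163
Sum = 6019/129140163

P(X ≤ 3) = 6019/129140163 ≈ 0.00%


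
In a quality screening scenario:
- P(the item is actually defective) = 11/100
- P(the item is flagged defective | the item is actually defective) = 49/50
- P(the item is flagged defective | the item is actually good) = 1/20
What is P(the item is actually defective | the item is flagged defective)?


Using Bayes' theorem:
P(A|B) = P(B|A)·P(A) / P(B)

P(the item is flagged defective) = 49/50 × 11/100 + 1/20 × 89/100
= 539/5000 + 89/2000 = 1523/10000

P(the item is actually defective|the item is flagged defective) = (539/5000) / (1523/10000) = 1078/1523

P(the item is actually defective|the item is flagged defective) = 1078/1523 ≈ 70.78%
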